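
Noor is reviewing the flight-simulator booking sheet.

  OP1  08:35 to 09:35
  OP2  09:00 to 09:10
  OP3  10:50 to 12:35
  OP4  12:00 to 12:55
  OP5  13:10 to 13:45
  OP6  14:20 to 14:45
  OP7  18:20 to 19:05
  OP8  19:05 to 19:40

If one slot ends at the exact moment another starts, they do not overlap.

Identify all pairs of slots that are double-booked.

OP1 & OP2, OP3 & OP4

Sorted by start: OP1, OP2, OP3, OP4, OP5, OP6, OP7, OP8.
OP2 starts before OP1 ends → OP1 and OP2 overlap.
OP3 starts after OP1 ends — done with OP1.
OP3 starts after OP2 ends — done with OP2.
OP4 starts before OP3 ends → OP3 and OP4 overlap.
OP5 starts after OP3 ends — done with OP3.
OP5 starts after OP4 ends — done with OP4.
OP6 starts after OP5 ends — done with OP5.
OP7 starts after OP6 ends — done with OP6.
OP8 starts exactly when OP7 ends (back-to-back, no overlap).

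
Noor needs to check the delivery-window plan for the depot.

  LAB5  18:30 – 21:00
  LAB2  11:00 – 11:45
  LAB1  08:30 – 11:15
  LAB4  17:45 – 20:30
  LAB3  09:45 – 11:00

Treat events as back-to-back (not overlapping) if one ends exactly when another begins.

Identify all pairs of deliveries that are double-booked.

Check each pair: they overlap iff neither finishes before the other starts.
Sorted by start: LAB1, LAB3, LAB2, LAB4, LAB5.
LAB3 starts before LAB1 ends → LAB1 and LAB3 overlap.
LAB2 starts before LAB1 ends → LAB1 and LAB2 overlap.
LAB4 starts after LAB1 ends, so nothing later overlaps LAB1 either.
LAB2 starts exactly when LAB3 ends (back-to-back, no overlap), so nothing later overlaps LAB3 either.
LAB4 starts after LAB2 ends, so nothing later overlaps LAB2 either.
LAB5 starts before LAB4 ends → LAB4 and LAB5 overlap.

LAB1 & LAB2, LAB1 & LAB3, LAB4 & LAB5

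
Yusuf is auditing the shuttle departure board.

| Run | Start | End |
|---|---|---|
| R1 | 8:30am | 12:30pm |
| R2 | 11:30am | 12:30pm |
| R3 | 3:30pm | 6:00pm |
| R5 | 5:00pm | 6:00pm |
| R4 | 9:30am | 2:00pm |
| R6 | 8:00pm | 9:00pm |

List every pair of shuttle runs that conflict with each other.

R1 & R2, R1 & R4, R2 & R4, R3 & R5

Sorted by start: R1, R4, R2, R3, R5, R6.
R4 starts before R1 ends → R1 and R4 overlap.
R2 starts before R1 ends → R1 and R2 overlap.
R3 starts after R1 ends, so nothing later overlaps R1 either.
R2 starts before R4 ends → R4 and R2 overlap.
R3 starts after R4 ends, so nothing later overlaps R4 either.
R3 starts after R2 ends, so nothing later overlaps R2 either.
R5 starts before R3 ends → R3 and R5 overlap.
R6 starts after R3 ends.
R6 starts after R5 ends.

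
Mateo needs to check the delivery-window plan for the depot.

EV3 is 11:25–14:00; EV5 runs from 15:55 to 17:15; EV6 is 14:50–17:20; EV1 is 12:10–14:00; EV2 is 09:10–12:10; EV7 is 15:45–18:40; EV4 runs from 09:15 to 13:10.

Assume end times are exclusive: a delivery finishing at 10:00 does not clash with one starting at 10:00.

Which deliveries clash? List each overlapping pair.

EV1 & EV3, EV1 & EV4, EV2 & EV3, EV2 & EV4, EV3 & EV4, EV5 & EV6, EV5 & EV7, EV6 & EV7

Sorted by start: EV2, EV4, EV3, EV1, EV6, EV7, EV5.
EV4 starts before EV2 ends → EV2 and EV4 overlap.
EV3 starts before EV2 ends → EV2 and EV3 overlap.
EV1 starts exactly when EV2 ends (back-to-back, no overlap), so nothing later overlaps EV2 either.
EV3 starts before EV4 ends → EV4 and EV3 overlap.
EV1 starts before EV4 ends → EV4 and EV1 overlap.
EV6 starts after EV4 ends, so nothing later overlaps EV4 either.
EV1 starts before EV3 ends → EV3 and EV1 overlap.
EV6 starts after EV3 ends, so nothing later overlaps EV3 either.
EV6 starts after EV1 ends, so nothing later overlaps EV1 either.
EV7 starts before EV6 ends → EV6 and EV7 overlap.
EV5 starts before EV6 ends → EV6 and EV5 overlap.
EV5 starts before EV7 ends → EV7 and EV5 overlap.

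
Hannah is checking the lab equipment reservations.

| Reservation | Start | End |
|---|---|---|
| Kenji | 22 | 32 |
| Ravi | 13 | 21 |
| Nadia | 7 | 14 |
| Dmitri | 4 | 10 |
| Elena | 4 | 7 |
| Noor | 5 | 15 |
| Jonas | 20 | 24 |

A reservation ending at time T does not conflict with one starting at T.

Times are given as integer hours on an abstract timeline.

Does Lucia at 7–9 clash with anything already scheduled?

Yes — it overlaps Dmitri, Nadia, Noor

Dmitri: starts 4 before Lucia ends 9, and ends 10 after Lucia starts 7 → overlap.
Elena: ends 7 at or before Lucia starts 7 → clear.
Noor: starts 5 before Lucia ends 9, and ends 15 after Lucia starts 7 → overlap.
Nadia: starts 7 before Lucia ends 9, and ends 14 after Lucia starts 7 → overlap.
Ravi: starts 13 at or after Lucia ends 9 → clear.
Jonas: starts 20 at or after Lucia ends 9 → clear.
Kenji: starts 22 at or after Lucia ends 9 → clear.
Lucia overlaps Dmitri, Nadia, Noor.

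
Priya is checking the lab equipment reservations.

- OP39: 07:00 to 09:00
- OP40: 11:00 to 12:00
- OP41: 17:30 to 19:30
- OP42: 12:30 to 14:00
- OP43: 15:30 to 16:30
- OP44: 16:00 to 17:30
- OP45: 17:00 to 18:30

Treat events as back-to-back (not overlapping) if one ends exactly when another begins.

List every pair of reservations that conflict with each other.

OP41 & OP45, OP43 & OP44, OP44 & OP45

Sorted by start: OP39, OP40, OP42, OP43, OP44, OP45, OP41.
OP40 starts after OP39 ends, so OP39 has no further overlaps.
OP42 starts after OP40 ends, so OP40 has no further overlaps.
OP43 starts after OP42 ends, so OP42 has no further overlaps.
OP44 starts before OP43 ends → OP43 and OP44 overlap.
OP45 starts after OP43 ends, so OP43 has no further overlaps.
OP45 starts before OP44 ends → OP44 and OP45 overlap.
OP41 starts exactly when OP44 ends (back-to-back, no overlap).
OP41 starts before OP45 ends → OP45 and OP41 overlap.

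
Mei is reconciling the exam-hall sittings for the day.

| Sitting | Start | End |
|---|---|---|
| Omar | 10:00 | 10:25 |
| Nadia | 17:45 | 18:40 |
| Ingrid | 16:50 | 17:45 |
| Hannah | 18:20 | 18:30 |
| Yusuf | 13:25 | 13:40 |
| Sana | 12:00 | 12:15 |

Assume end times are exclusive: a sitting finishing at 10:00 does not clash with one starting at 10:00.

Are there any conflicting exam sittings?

Sorted by start: Omar, Sana, Yusuf, Ingrid, Nadia, Hannah.
Sana starts after Omar ends — done with Omar.
Yusuf starts after Sana ends — done with Sana.
Ingrid starts after Yusuf ends — done with Yusuf.
Nadia starts exactly when Ingrid ends (back-to-back, no overlap) — done with Ingrid.
Hannah starts before Nadia ends → Nadia and Hannah overlap.
That's a conflict, so the schedule is not conflict-free.

Yes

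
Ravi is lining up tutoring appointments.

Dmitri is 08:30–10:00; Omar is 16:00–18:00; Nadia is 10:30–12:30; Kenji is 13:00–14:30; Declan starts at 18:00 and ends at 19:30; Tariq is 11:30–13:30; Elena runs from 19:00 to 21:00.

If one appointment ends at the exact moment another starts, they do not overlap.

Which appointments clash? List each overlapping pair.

Sorted by start: Dmitri, Nadia, Tariq, Kenji, Omar, Declan, Elena.
Nadia starts after Dmitri ends — done with Dmitri.
Tariq starts before Nadia ends → Nadia and Tariq overlap.
Kenji starts after Nadia ends — done with Nadia.
Kenji starts before Tariq ends → Tariq and Kenji overlap.
Omar starts after Tariq ends — done with Tariq.
Omar starts after Kenji ends — done with Kenji.
Declan starts exactly when Omar ends (back-to-back, no overlap) — done with Omar.
Elena starts before Declan ends → Declan and Elena overlap.

Declan & Elena, Kenji & Tariq, Nadia & Tariq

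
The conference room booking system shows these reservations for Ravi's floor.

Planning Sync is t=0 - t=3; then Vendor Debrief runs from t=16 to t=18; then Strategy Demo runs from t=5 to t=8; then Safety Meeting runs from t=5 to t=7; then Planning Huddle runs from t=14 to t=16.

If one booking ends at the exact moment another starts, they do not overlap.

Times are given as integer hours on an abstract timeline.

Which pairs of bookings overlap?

Safety Meeting & Strategy Demo

Sorted by start: Planning Sync, Strategy Demo, Safety Meeting, Planning Huddle, Vendor Debrief.
Strategy Demo starts after Planning Sync ends — done with Planning Sync.
Safety Meeting starts before Strategy Demo ends → Strategy Demo and Safety Meeting overlap.
Planning Huddle starts after Strategy Demo ends — done with Strategy Demo.
Planning Huddle starts after Safety Meeting ends — done with Safety Meeting.
Vendor Debrief starts exactly when Planning Huddle ends (back-to-back, no overlap).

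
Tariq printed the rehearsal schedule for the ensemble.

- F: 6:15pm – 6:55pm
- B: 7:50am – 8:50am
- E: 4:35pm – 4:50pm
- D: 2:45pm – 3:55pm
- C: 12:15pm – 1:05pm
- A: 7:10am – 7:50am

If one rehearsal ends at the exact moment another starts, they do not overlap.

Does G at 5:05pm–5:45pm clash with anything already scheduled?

No — it doesn't clash with anything

A: ends 7:50am at or before G starts 5:05pm → clear.
B: ends 8:50am at or before G starts 5:05pm → clear.
C: ends 1:05pm at or before G starts 5:05pm → clear.
D: ends 3:55pm at or before G starts 5:05pm → clear.
E: ends 4:50pm at or before G starts 5:05pm → clear.
F: starts 6:15pm at or after G ends 5:45pm → clear.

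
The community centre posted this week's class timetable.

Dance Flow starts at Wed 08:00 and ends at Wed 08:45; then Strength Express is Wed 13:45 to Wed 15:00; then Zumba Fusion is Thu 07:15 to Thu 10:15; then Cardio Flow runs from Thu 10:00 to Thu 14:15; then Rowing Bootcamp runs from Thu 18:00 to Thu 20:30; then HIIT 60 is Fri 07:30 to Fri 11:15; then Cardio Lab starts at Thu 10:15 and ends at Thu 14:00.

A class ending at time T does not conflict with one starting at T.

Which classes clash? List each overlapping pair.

Sorted by start: Dance Flow, Strength Express, Zumba Fusion, Cardio Flow, Cardio Lab, Rowing Bootcamp, HIIT 60.
Strength Express starts after Dance Flow ends — done with Dance Flow.
Zumba Fusion starts after Strength Express ends — done with Strength Express.
Cardio Flow starts before Zumba Fusion ends → Zumba Fusion and Cardio Flow overlap.
Cardio Lab starts exactly when Zumba Fusion ends (back-to-back, no overlap) — done with Zumba Fusion.
Cardio Lab starts before Cardio Flow ends → Cardio Flow and Cardio Lab overlap.
Rowing Bootcamp starts after Cardio Flow ends — done with Cardio Flow.
Rowing Bootcamp starts after Cardio Lab ends — done with Cardio Lab.
HIIT 60 starts after Rowing Bootcamp ends.

Cardio Flow & Cardio Lab, Cardio Flow & Zumba Fusion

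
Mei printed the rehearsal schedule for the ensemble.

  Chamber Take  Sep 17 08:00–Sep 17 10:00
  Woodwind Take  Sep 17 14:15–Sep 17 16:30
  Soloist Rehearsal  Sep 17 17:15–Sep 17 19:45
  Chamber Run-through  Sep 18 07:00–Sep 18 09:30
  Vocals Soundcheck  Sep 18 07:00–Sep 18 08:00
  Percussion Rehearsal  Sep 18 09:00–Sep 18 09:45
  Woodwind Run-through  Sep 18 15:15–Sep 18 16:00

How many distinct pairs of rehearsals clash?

2

Sorted by start: Chamber Take, Woodwind Take, Soloist Rehearsal, Chamber Run-through, Vocals Soundcheck, Percussion Rehearsal, Woodwind Run-through.
Woodwind Take starts after Chamber Take ends, so Chamber Take has no further overlaps.
Soloist Rehearsal starts after Woodwind Take ends, so Woodwind Take has no further overlaps.
Chamber Run-through starts after Soloist Rehearsal ends, so Soloist Rehearsal has no further overlaps.
Vocals Soundcheck starts before Chamber Run-through ends → Chamber Run-through and Vocals Soundcheck overlap.
Percussion Rehearsal starts before Chamber Run-through ends → Chamber Run-through and Percussion Rehearsal overlap.
Woodwind Run-through starts after Chamber Run-through ends.
Percussion Rehearsal starts after Vocals Soundcheck ends, so Vocals Soundcheck has no further overlaps.
Woodwind Run-through starts after Percussion Rehearsal ends.
Overlapping pairs: Chamber Run-through & Percussion Rehearsal, Chamber Run-through & Vocals Soundcheck — 2 in total.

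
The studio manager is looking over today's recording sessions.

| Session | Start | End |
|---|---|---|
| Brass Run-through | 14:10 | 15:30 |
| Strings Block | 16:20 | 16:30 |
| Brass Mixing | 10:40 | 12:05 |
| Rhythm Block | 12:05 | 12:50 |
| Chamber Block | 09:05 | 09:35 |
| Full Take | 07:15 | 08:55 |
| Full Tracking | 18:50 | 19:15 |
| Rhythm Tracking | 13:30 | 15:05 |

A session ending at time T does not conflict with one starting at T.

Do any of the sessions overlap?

Sorted by start: Full Take, Chamber Block, Brass Mixing, Rhythm Block, Rhythm Tracking, Brass Run-through, Strings Block, Full Tracking.
Chamber Block starts after Full Take ends; Full Take is clear from here.
Brass Mixing starts after Chamber Block ends; Chamber Block is clear from here.
Rhythm Block starts exactly when Brass Mixing ends (back-to-back, no overlap); Brass Mixing is clear from here.
Rhythm Tracking starts after Rhythm Block ends; Rhythm Block is clear from here.
Brass Run-through starts before Rhythm Tracking ends → Rhythm Tracking and Brass Run-through overlap.
That's a conflict, so the schedule is not conflict-free.

Yes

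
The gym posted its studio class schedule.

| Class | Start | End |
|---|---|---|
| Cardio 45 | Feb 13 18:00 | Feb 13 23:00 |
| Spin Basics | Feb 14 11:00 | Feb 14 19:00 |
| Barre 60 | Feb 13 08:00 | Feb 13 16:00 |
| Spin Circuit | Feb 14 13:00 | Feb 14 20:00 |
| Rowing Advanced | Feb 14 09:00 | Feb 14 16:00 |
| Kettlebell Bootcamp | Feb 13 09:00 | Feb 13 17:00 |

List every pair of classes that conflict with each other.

Check each pair: they overlap iff neither finishes before the other starts.
Sorted by start: Barre 60, Kettlebell Bootcamp, Cardio 45, Rowing Advanced, Spin Basics, Spin Circuit.
Kettlebell Bootcamp starts before Barre 60 ends → Barre 60 and Kettlebell Bootcamp overlap.
Cardio 45 starts after Barre 60 ends — done with Barre 60.
Cardio 45 starts after Kettlebell Bootcamp ends — done with Kettlebell Bootcamp.
Rowing Advanced starts after Cardio 45 ends — done with Cardio 45.
Spin Basics starts before Rowing Advanced ends → Rowing Advanced and Spin Basics overlap.
Spin Circuit starts before Rowing Advanced ends → Rowing Advanced and Spin Circuit overlap.
Spin Circuit starts before Spin Basics ends → Spin Basics and Spin Circuit overlap.

Barre 60 & Kettlebell Bootcamp, Rowing Advanced & Spin Basics, Rowing Advanced & Spin Circuit, Spin Basics & Spin Circuit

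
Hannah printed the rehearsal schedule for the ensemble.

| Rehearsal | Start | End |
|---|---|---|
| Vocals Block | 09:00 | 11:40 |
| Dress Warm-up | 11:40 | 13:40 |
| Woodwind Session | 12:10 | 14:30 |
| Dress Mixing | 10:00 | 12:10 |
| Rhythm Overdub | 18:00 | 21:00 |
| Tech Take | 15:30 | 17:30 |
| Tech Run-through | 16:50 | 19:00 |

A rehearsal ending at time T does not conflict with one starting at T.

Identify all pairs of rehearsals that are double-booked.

Two intervals overlap when each starts before the other ends.
Sorted by start: Vocals Block, Dress Mixing, Dress Warm-up, Woodwind Session, Tech Take, Tech Run-through, Rhythm Overdub.
Dress Mixing starts before Vocals Block ends → Vocals Block and Dress Mixing overlap.
Dress Warm-up starts exactly when Vocals Block ends (back-to-back, no overlap); Vocals Block is clear from here.
Dress Warm-up starts before Dress Mixing ends → Dress Mixing and Dress Warm-up overlap.
Woodwind Session starts exactly when Dress Mixing ends (back-to-back, no overlap); Dress Mixing is clear from here.
Woodwind Session starts before Dress Warm-up ends → Dress Warm-up and Woodwind Session overlap.
Tech Take starts after Dress Warm-up ends; Dress Warm-up is clear from here.
Tech Take starts after Woodwind Session ends; Woodwind Session is clear from here.
Tech Run-through starts before Tech Take ends → Tech Take and Tech Run-through overlap.
Rhythm Overdub starts after Tech Take ends.
Rhythm Overdub starts before Tech Run-through ends → Tech Run-through and Rhythm Overdub overlap.

Dress Mixing & Dress Warm-up, Dress Mixing & Vocals Block, Dress Warm-up & Woodwind Session, Rhythm Overdub & Tech Run-through, Tech Run-through & Tech Take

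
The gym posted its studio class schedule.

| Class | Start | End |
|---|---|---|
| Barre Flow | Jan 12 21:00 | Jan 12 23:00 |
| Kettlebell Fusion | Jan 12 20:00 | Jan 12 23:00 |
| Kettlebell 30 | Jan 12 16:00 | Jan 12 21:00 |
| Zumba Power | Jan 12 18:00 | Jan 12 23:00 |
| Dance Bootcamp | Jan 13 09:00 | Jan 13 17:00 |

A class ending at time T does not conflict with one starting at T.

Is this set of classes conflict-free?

Sorted by start: Kettlebell 30, Zumba Power, Kettlebell Fusion, Barre Flow, Dance Bootcamp.
Zumba Power starts before Kettlebell 30 ends → Kettlebell 30 and Zumba Power overlap.
That's a conflict, so the schedule is not conflict-free.

No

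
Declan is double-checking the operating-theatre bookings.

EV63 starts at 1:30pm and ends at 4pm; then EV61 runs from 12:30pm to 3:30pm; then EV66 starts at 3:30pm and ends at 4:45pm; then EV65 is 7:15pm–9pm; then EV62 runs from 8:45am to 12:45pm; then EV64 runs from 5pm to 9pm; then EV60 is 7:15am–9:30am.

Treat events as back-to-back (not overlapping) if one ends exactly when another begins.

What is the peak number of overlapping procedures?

2

Sweep the timeline, counting +1 at each start and −1 at each end (ends before starts at a tie):
7:15am start EV60 → 1
8:45am start EV62 → 2
9:30am end EV60 → 1
12:30pm start EV61 → 2
12:45pm end EV62 → 1
1:30pm start EV63 → 2
3:30pm end EV61 → 1
3:30pm start EV66 → 2
4pm end EV63 → 1
4:45pm end EV66 → 0
5pm start EV64 → 1
7:15pm start EV65 → 2
9pm end EV64 → 1
9pm end EV65 → 0
Peak is 2, at 8:45am (EV60, EV62).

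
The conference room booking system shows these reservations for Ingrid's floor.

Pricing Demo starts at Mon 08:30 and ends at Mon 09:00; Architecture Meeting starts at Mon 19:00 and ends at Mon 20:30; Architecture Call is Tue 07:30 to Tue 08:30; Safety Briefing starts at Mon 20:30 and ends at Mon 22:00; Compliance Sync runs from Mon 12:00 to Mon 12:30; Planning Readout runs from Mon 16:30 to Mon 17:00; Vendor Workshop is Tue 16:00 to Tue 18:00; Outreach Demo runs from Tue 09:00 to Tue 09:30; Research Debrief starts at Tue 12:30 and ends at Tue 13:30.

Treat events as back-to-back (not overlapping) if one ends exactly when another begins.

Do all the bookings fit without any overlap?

Sorted by start: Pricing Demo, Compliance Sync, Planning Readout, Architecture Meeting, Safety Briefing, Architecture Call, Outreach Demo, Research Debrief, Vendor Workshop.
Compliance Sync starts after Pricing Demo ends, so nothing later overlaps Pricing Demo either.
Planning Readout starts after Compliance Sync ends, so nothing later overlaps Compliance Sync either.
Architecture Meeting starts after Planning Readout ends, so nothing later overlaps Planning Readout either.
Safety Briefing starts exactly when Architecture Meeting ends (back-to-back, no overlap), so nothing later overlaps Architecture Meeting either.
Architecture Call starts after Safety Briefing ends, so nothing later overlaps Safety Briefing either.
Outreach Demo starts after Architecture Call ends, so nothing later overlaps Architecture Call either.
Research Debrief starts after Outreach Demo ends, so nothing later overlaps Outreach Demo either.
Vendor Workshop starts after Research Debrief ends.
Every pair is clear; the schedule has no overlaps.

Yes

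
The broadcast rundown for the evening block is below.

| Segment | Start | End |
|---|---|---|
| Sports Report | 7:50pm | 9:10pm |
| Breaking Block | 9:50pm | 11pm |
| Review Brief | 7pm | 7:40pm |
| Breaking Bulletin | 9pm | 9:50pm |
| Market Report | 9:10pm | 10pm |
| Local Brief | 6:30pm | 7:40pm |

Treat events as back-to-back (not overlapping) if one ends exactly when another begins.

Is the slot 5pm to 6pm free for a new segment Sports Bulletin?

Local Brief: starts 6:30pm at or after Sports Bulletin ends 6pm → clear.
Review Brief: starts 7pm at or after Sports Bulletin ends 6pm → clear.
Sports Report: starts 7:50pm at or after Sports Bulletin ends 6pm → clear.
Breaking Bulletin: starts 9pm at or after Sports Bulletin ends 6pm → clear.
Market Report: starts 9:10pm at or after Sports Bulletin ends 6pm → clear.
Breaking Block: starts 9:50pm at or after Sports Bulletin ends 6pm → clear.

Yes — the slot is free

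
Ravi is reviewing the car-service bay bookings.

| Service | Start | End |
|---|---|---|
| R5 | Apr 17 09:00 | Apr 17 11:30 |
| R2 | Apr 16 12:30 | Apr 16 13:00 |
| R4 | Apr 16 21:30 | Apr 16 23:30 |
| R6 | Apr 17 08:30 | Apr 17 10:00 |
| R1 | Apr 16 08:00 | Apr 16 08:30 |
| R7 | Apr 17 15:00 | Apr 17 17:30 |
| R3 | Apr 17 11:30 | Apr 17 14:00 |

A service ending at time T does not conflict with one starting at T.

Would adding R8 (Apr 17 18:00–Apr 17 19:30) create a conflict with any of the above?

No — it doesn't clash with anything

R1: ends Apr 16 08:30 at or before R8 starts Apr 17 18:00 → clear.
R2: ends Apr 16 13:00 at or before R8 starts Apr 17 18:00 → clear.
R4: ends Apr 16 23:30 at or before R8 starts Apr 17 18:00 → clear.
R6: ends Apr 17 10:00 at or before R8 starts Apr 17 18:00 → clear.
R5: ends Apr 17 11:30 at or before R8 starts Apr 17 18:00 → clear.
R3: ends Apr 17 14:00 at or before R8 starts Apr 17 18:00 → clear.
R7: ends Apr 17 17:30 at or before R8 starts Apr 17 18:00 → clear.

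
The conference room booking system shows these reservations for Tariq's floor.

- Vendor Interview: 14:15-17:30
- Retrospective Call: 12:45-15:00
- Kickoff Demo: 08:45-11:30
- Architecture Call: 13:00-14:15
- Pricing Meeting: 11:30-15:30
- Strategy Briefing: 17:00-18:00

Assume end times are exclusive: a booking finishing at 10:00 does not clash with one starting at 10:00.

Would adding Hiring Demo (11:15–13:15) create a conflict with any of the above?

Yes — it overlaps Architecture Call, Kickoff Demo, Pricing Meeting, Retrospective Call

Kickoff Demo: starts 08:45 before Hiring Demo ends 13:15, and ends 11:30 after Hiring Demo starts 11:15 → overlap.
Pricing Meeting: starts 11:30 before Hiring Demo ends 13:15, and ends 15:30 after Hiring Demo starts 11:15 → overlap.
Retrospective Call: starts 12:45 before Hiring Demo ends 13:15, and ends 15:00 after Hiring Demo starts 11:15 → overlap.
Architecture Call: starts 13:00 before Hiring Demo ends 13:15, and ends 14:15 after Hiring Demo starts 11:15 → overlap.
Vendor Interview: starts 14:15 at or after Hiring Demo ends 13:15 → clear.
Strategy Briefing: starts 17:00 at or after Hiring Demo ends 13:15 → clear.
Hiring Demo overlaps Pricing Meeting, Kickoff Demo, Retrospective Call, Architecture Call.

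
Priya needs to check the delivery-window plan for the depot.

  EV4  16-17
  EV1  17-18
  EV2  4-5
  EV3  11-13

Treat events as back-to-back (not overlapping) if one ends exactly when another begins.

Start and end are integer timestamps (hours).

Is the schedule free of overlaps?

Sorted by start: EV2, EV3, EV4, EV1.
EV3 starts after EV2 ends — done with EV2.
EV4 starts after EV3 ends — done with EV3.
EV1 starts exactly when EV4 ends (back-to-back, no overlap).
Every pair is clear; the schedule has no overlaps.

Yes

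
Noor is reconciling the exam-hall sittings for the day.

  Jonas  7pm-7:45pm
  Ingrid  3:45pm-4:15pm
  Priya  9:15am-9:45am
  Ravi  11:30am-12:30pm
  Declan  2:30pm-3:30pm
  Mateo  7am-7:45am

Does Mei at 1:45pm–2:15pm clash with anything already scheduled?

Mateo: ends 7:45am at or before Mei starts 1:45pm → clear.
Priya: ends 9:45am at or before Mei starts 1:45pm → clear.
Ravi: ends 12:30pm at or before Mei starts 1:45pm → clear.
Declan: starts 2:30pm at or after Mei ends 2:15pm → clear.
Ingrid: starts 3:45pm at or after Mei ends 2:15pm → clear.
Jonas: starts 7pm at or after Mei ends 2:15pm → clear.

No — it doesn't clash with anything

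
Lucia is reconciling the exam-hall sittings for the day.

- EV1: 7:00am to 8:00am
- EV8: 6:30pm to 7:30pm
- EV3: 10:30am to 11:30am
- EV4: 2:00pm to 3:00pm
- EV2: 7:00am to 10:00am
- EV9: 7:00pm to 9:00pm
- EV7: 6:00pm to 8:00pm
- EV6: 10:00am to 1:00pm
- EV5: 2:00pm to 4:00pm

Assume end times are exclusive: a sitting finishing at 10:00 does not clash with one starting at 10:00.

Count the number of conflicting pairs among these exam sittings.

Sorted by start: EV1, EV2, EV6, EV3, EV4, EV5, EV7, EV8, EV9.
EV2 starts before EV1 ends → EV1 and EV2 overlap.
EV6 starts after EV1 ends, so EV1 has no further overlaps.
EV6 starts exactly when EV2 ends (back-to-back, no overlap), so EV2 has no further overlaps.
EV3 starts before EV6 ends → EV6 and EV3 overlap.
EV4 starts after EV6 ends, so EV6 has no further overlaps.
EV4 starts after EV3 ends, so EV3 has no further overlaps.
EV5 starts before EV4 ends → EV4 and EV5 overlap.
EV7 starts after EV4 ends, so EV4 has no further overlaps.
EV7 starts after EV5 ends, so EV5 has no further overlaps.
EV8 starts before EV7 ends → EV7 and EV8 overlap.
EV9 starts before EV7 ends → EV7 and EV9 overlap.
EV9 starts before EV8 ends → EV8 and EV9 overlap.
Overlapping pairs: EV1 & EV2, EV3 & EV6, EV4 & EV5, EV7 & EV8, EV7 & EV9, EV8 & EV9 — 6 in total.

6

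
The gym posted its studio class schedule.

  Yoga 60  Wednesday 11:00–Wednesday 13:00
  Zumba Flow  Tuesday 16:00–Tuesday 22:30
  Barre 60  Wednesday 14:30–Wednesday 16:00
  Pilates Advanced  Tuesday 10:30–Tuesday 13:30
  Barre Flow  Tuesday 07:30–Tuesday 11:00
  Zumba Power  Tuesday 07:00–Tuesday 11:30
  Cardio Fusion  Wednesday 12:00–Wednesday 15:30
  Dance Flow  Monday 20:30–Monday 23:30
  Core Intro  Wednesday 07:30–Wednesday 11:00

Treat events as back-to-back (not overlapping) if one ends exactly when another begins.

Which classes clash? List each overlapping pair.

Sorted by start: Dance Flow, Zumba Power, Barre Flow, Pilates Advanced, Zumba Flow, Core Intro, Yoga 60, Cardio Fusion, Barre 60.
Zumba Power starts after Dance Flow ends, so Dance Flow has no further overlaps.
Barre Flow starts before Zumba Power ends → Zumba Power and Barre Flow overlap.
Pilates Advanced starts before Zumba Power ends → Zumba Power and Pilates Advanced overlap.
Zumba Flow starts after Zumba Power ends, so Zumba Power has no further overlaps.
Pilates Advanced starts before Barre Flow ends → Barre Flow and Pilates Advanced overlap.
Zumba Flow starts after Barre Flow ends, so Barre Flow has no further overlaps.
Zumba Flow starts after Pilates Advanced ends, so Pilates Advanced has no further overlaps.
Core Intro starts after Zumba Flow ends, so Zumba Flow has no further overlaps.
Yoga 60 starts exactly when Core Intro ends (back-to-back, no overlap), so Core Intro has no further overlaps.
Cardio Fusion starts before Yoga 60 ends → Yoga 60 and Cardio Fusion overlap.
Barre 60 starts after Yoga 60 ends.
Barre 60 starts before Cardio Fusion ends → Cardio Fusion and Barre 60 overlap.

Barre 60 & Cardio Fusion, Barre Flow & Pilates Advanced, Barre Flow & Zumba Power, Cardio Fusion & Yoga 60, Pilates Advanced & Zumba Power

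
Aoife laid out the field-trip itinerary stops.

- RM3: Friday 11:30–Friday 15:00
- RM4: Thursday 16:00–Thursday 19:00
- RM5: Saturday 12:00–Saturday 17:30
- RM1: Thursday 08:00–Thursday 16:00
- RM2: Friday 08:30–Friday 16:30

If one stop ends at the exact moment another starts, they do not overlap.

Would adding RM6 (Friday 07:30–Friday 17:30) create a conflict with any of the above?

RM1: ends Thursday 16:00 at or before RM6 starts Friday 07:30 → clear.
RM4: ends Thursday 19:00 at or before RM6 starts Friday 07:30 → clear.
RM2: starts Friday 08:30 before RM6 ends Friday 17:30, and ends Friday 16:30 after RM6 starts Friday 07:30 → overlap.
RM3: starts Friday 11:30 before RM6 ends Friday 17:30, and ends Friday 15:00 after RM6 starts Friday 07:30 → overlap.
RM5: starts Saturday 12:00 at or after RM6 ends Friday 17:30 → clear.
RM6 overlaps RM2, RM3.

Yes — it overlaps RM2, RM3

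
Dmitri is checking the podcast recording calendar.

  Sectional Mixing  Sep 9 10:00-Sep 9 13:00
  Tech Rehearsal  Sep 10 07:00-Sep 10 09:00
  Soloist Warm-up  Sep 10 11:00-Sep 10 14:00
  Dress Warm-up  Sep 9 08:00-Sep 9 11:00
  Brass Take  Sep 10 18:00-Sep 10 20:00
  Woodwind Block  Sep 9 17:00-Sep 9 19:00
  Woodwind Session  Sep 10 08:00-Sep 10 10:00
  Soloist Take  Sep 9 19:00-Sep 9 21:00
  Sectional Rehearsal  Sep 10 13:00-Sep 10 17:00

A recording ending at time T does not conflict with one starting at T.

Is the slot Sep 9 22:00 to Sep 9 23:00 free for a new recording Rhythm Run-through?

Dress Warm-up: ends Sep 9 11:00 at or before Rhythm Run-through starts Sep 9 22:00 → clear.
Sectional Mixing: ends Sep 9 13:00 at or before Rhythm Run-through starts Sep 9 22:00 → clear.
Woodwind Block: ends Sep 9 19:00 at or before Rhythm Run-through starts Sep 9 22:00 → clear.
Soloist Take: ends Sep 9 21:00 at or before Rhythm Run-through starts Sep 9 22:00 → clear.
Tech Rehearsal: starts Sep 10 07:00 at or after Rhythm Run-through ends Sep 9 23:00 → clear.
Woodwind Session: starts Sep 10 08:00 at or after Rhythm Run-through ends Sep 9 23:00 → clear.
Soloist Warm-up: starts Sep 10 11:00 at or after Rhythm Run-through ends Sep 9 23:00 → clear.
Sectional Rehearsal: starts Sep 10 13:00 at or after Rhythm Run-through ends Sep 9 23:00 → clear.
Brass Take: starts Sep 10 18:00 at or after Rhythm Run-through ends Sep 9 23:00 → clear.

Yes — the slot is free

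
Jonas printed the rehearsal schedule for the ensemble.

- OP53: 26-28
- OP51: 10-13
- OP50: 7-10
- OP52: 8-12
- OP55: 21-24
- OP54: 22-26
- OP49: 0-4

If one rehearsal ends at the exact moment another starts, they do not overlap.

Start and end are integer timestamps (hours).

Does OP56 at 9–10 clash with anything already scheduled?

Yes — it overlaps OP50, OP52

OP49: ends 4 at or before OP56 starts 9 → clear.
OP50: starts 7 before OP56 ends 10, and ends 10 after OP56 starts 9 → overlap.
OP52: starts 8 before OP56 ends 10, and ends 12 after OP56 starts 9 → overlap.
OP51: starts 10 at or after OP56 ends 10 → clear.
OP55: starts 21 at or after OP56 ends 10 → clear.
OP54: starts 22 at or after OP56 ends 10 → clear.
OP53: starts 26 at or after OP56 ends 10 → clear.
OP56 overlaps OP50, OP52.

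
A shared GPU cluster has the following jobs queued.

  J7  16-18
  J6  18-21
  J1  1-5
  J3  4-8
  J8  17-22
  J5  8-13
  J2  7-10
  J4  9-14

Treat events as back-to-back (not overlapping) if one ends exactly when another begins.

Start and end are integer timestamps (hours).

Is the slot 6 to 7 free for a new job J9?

No — it overlaps J3

J1: ends 5 at or before J9 starts 6 → clear.
J3: starts 4 before J9 ends 7, and ends 8 after J9 starts 6 → overlap.
J2: starts 7 at or after J9 ends 7 → clear.
J5: starts 8 at or after J9 ends 7 → clear.
J4: starts 9 at or after J9 ends 7 → clear.
J7: starts 16 at or after J9 ends 7 → clear.
J8: starts 17 at or after J9 ends 7 → clear.
J6: starts 18 at or after J9 ends 7 → clear.
J9 overlaps J3.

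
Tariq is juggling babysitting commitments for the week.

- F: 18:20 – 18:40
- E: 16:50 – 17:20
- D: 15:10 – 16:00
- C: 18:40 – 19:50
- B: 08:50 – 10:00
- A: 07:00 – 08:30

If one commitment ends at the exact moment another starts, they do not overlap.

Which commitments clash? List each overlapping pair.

no conflicts

Two intervals overlap when each starts before the other ends.
Sorted by start: A, B, D, E, F, C.
B starts after A ends — done with A.
D starts after B ends — done with B.
E starts after D ends — done with D.
F starts after E ends — done with E.
C starts exactly when F ends (back-to-back, no overlap).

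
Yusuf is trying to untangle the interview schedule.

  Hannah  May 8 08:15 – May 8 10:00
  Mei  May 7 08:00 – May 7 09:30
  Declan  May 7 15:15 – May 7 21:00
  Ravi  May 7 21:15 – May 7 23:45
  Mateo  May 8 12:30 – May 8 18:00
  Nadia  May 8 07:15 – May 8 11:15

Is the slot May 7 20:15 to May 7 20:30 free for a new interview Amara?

Mei: ends May 7 09:30 at or before Amara starts May 7 20:15 → clear.
Declan: starts May 7 15:15 before Amara ends May 7 20:30, and ends May 7 21:00 after Amara starts May 7 20:15 → overlap.
Ravi: starts May 7 21:15 at or after Amara ends May 7 20:30 → clear.
Nadia: starts May 8 07:15 at or after Amara ends May 7 20:30 → clear.
Hannah: starts May 8 08:15 at or after Amara ends May 7 20:30 → clear.
Mateo: starts May 8 12:30 at or after Amara ends May 7 20:30 → clear.
Amara overlaps Declan.

No — it overlaps Declan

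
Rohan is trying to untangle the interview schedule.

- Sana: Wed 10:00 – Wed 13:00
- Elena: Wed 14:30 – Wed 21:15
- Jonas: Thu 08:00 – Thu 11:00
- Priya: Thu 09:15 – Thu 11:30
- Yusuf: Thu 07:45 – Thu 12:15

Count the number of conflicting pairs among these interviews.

3

Two intervals overlap when each starts before the other ends.
Sorted by start: Sana, Elena, Yusuf, Jonas, Priya.
Elena starts after Sana ends, so Sana has no further overlaps.
Yusuf starts after Elena ends, so Elena has no further overlaps.
Jonas starts before Yusuf ends → Yusuf and Jonas overlap.
Priya starts before Yusuf ends → Yusuf and Priya overlap.
Priya starts before Jonas ends → Jonas and Priya overlap.
Overlapping pairs: Jonas & Priya, Jonas & Yusuf, Priya & Yusuf — 3 in total.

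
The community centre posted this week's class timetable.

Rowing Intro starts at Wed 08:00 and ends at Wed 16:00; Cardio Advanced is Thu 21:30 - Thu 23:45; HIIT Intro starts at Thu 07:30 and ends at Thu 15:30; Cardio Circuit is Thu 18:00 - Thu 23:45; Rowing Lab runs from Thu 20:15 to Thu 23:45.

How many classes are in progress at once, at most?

3

Sweep the timeline, counting +1 at each start and −1 at each end (ends before starts at a tie):
Wed 08:00 start Rowing Intro → 1
Wed 16:00 end Rowing Intro → 0
Thu 07:30 start HIIT Intro → 1
Thu 15:30 end HIIT Intro → 0
Thu 18:00 start Cardio Circuit → 1
Thu 20:15 start Rowing Lab → 2
Thu 21:30 start Cardio Advanced → 3
Thu 23:45 end Cardio Advanced → 2
Thu 23:45 end Cardio Circuit → 1
Thu 23:45 end Rowing Lab → 0
Peak is 3, at Thu 21:30 (Cardio Advanced, Cardio Circuit, Rowing Lab).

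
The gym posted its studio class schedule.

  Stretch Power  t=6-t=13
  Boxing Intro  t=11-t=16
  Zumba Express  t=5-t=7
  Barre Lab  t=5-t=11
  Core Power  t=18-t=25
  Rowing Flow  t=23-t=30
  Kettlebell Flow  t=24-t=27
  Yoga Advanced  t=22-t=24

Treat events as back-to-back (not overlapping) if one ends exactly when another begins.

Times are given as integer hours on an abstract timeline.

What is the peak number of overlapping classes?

Sort all start/end points and keep a running count:
t=5 start Barre Lab → 1
t=5 start Zumba Express → 2
t=6 start Stretch Power → 3
t=7 end Zumba Express → 2
t=11 end Barre Lab → 1
t=11 start Boxing Intro → 2
t=13 end Stretch Power → 1
t=16 end Boxing Intro → 0
t=18 start Core Power → 1
t=22 start Yoga Advanced → 2
t=23 start Rowing Flow → 3
t=24 end Yoga Advanced → 2
t=24 start Kettlebell Flow → 3
t=25 end Core Power → 2
t=27 end Kettlebell Flow → 1
t=30 end Rowing Flow → 0
Peak is 3, at t=6 (Barre Lab, Stretch Power, Zumba Express).

3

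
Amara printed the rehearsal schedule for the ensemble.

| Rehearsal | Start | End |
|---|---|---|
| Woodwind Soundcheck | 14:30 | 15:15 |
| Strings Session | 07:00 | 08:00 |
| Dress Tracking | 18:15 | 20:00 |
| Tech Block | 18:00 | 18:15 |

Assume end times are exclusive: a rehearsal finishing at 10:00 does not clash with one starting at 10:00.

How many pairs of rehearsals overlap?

Sorted by start: Strings Session, Woodwind Soundcheck, Tech Block, Dress Tracking.
Woodwind Soundcheck starts after Strings Session ends — done with Strings Session.
Tech Block starts after Woodwind Soundcheck ends — done with Woodwind Soundcheck.
Dress Tracking starts exactly when Tech Block ends (back-to-back, no overlap).
No pair overlaps.

0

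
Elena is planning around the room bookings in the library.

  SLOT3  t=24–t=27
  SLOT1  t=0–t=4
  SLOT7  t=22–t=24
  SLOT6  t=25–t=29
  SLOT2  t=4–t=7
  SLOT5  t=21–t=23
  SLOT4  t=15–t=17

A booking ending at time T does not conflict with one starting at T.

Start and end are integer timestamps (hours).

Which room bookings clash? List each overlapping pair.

SLOT3 & SLOT6, SLOT5 & SLOT7

Sorted by start: SLOT1, SLOT2, SLOT4, SLOT5, SLOT7, SLOT3, SLOT6.
SLOT2 starts exactly when SLOT1 ends (back-to-back, no overlap) — done with SLOT1.
SLOT4 starts after SLOT2 ends — done with SLOT2.
SLOT5 starts after SLOT4 ends — done with SLOT4.
SLOT7 starts before SLOT5 ends → SLOT5 and SLOT7 overlap.
SLOT3 starts after SLOT5 ends — done with SLOT5.
SLOT3 starts exactly when SLOT7 ends (back-to-back, no overlap) — done with SLOT7.
SLOT6 starts before SLOT3 ends → SLOT3 and SLOT6 overlap.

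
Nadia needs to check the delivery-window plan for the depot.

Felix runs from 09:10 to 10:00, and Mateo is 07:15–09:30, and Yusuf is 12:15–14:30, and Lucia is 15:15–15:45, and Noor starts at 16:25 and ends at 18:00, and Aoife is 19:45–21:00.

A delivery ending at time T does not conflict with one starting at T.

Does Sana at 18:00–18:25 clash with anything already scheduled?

No — it doesn't clash with anything

Mateo: ends 09:30 at or before Sana starts 18:00 → clear.
Felix: ends 10:00 at or before Sana starts 18:00 → clear.
Yusuf: ends 14:30 at or before Sana starts 18:00 → clear.
Lucia: ends 15:45 at or before Sana starts 18:00 → clear.
Noor: ends 18:00 at or before Sana starts 18:00 → clear.
Aoife: starts 19:45 at or after Sana ends 18:25 → clear.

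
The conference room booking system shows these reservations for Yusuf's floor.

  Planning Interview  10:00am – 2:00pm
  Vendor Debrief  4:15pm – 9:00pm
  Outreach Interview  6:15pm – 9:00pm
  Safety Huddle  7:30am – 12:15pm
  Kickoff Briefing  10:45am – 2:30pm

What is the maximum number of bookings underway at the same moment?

Sweep the timeline, counting +1 at each start and −1 at each end (ends before starts at a tie):
7:30am start Safety Huddle → 1
10:00am start Planning Interview → 2
10:45am start Kickoff Briefing → 3
12:15pm end Safety Huddle → 2
2:00pm end Planning Interview → 1
2:30pm end Kickoff Briefing → 0
4:15pm start Vendor Debrief → 1
6:15pm start Outreach Interview → 2
9:00pm end Outreach Interview → 1
9:00pm end Vendor Debrief → 0
Peak is 3, at 10:45am (Kickoff Briefing, Planning Interview, Safety Huddle).

3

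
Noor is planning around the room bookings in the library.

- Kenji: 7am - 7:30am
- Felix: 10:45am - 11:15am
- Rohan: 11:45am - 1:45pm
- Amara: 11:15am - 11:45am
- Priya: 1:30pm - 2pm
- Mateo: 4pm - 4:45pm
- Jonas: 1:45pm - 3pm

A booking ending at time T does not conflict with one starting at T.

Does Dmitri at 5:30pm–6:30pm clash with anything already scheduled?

No — it doesn't clash with anything

Kenji: ends 7:30am at or before Dmitri starts 5:30pm → clear.
Felix: ends 11:15am at or before Dmitri starts 5:30pm → clear.
Amara: ends 11:45am at or before Dmitri starts 5:30pm → clear.
Rohan: ends 1:45pm at or before Dmitri starts 5:30pm → clear.
Priya: ends 2pm at or before Dmitri starts 5:30pm → clear.
Jonas: ends 3pm at or before Dmitri starts 5:30pm → clear.
Mateo: ends 4:45pm at or before Dmitri starts 5:30pm → clear.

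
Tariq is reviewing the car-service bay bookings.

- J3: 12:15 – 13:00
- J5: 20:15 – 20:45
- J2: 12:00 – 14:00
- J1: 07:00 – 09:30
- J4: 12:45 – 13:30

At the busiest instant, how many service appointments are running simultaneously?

Sweep the timeline, counting +1 at each start and −1 at each end (ends before starts at a tie):
07:00 start J1 → 1
09:30 end J1 → 0
12:00 start J2 → 1
12:15 start J3 → 2
12:45 start J4 → 3
13:00 end J3 → 2
13:30 end J4 → 1
14:00 end J2 → 0
20:15 start J5 → 1
20:45 end J5 → 0
Peak is 3, at 12:45 (J2, J3, J4).

3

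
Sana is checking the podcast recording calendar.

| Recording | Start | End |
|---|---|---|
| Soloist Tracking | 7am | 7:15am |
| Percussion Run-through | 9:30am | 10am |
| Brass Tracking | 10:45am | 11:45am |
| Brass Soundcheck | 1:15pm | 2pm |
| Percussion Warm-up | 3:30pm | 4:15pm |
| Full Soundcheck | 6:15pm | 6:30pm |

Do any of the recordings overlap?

Sorted by start: Soloist Tracking, Percussion Run-through, Brass Tracking, Brass Soundcheck, Percussion Warm-up, Full Soundcheck.
Percussion Run-through starts after Soloist Tracking ends — done with Soloist Tracking.
Brass Tracking starts after Percussion Run-through ends — done with Percussion Run-through.
Brass Soundcheck starts after Brass Tracking ends — done with Brass Tracking.
Percussion Warm-up starts after Brass Soundcheck ends — done with Brass Soundcheck.
Full Soundcheck starts after Percussion Warm-up ends.
Every pair is clear; the schedule has no overlaps.

No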